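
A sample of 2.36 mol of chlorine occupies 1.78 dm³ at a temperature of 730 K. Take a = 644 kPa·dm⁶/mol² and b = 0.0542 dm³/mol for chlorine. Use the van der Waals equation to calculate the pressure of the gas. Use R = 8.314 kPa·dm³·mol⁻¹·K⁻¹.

P ≈ 7538 kPa

P = nRT/(V − nb) − a n²/V²
nRT/(V − nb) = (2.36)(8.314)(730)/(1.78 − 2.36×0.0542) = 14323/1.6521 = 8669.6 kPa
a n²/V² = (644)(2.36)²/(1.78)² = 1132.1 kPa
P = 8669.6 − 1132.1 = 7538 kPa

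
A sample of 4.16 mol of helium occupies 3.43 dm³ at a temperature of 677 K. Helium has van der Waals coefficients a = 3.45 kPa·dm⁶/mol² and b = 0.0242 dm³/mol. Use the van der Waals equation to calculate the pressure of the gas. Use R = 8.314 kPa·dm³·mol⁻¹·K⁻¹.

P ≈ 7028 kPa

P = nRT/(V − nb) − a n²/V²
nRT/(V − nb) = (4.16)(8.314)(677)/(3.43 − 4.16×0.0242) = 23415/3.3293 = 7033.0 kPa
a n²/V² = (3.45)(4.16)²/(3.43)² = 5.0748 kPa
P = 7033.0 − 5.0748 = 7028 kPa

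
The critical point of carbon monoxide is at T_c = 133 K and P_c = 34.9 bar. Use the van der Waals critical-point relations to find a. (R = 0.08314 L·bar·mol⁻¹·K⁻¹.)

a ≈ 1.478 L²·bar/mol²

From T_c = 8a/(27Rb) and P_c = a/(27b²): a = 27 R² T_c²/(64 P_c).
a = 27×(0.08314)²×(133)²/(64×34.9) = 3301.3/2233.6 = 1.478 L²·bar/mol²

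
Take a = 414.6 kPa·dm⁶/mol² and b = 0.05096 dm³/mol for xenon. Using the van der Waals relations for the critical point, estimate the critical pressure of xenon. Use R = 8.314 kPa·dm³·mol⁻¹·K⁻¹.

P_c ≈ 5913 kPa

For a van der Waals gas, P_c = a/(27b²).
P_c = 414.6/(27×(0.05096)²) = 414.6/0.070117 = 5913 kPa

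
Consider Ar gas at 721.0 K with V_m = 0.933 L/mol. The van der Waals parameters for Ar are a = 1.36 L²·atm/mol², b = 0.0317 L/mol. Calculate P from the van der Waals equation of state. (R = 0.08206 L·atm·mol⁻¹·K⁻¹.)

P = RT/(V_m − b) − a/V_m²
RT/(V_m − b) = (0.08206)(721.0)/(0.933 − 0.0317) = 59.165/0.90130 = 65.644 atm
a/V_m² = 1.36/(0.933)² = 1.5623 atm
P = 65.644 − 1.5623 = 64.08 atm

P ≈ 64.08 atm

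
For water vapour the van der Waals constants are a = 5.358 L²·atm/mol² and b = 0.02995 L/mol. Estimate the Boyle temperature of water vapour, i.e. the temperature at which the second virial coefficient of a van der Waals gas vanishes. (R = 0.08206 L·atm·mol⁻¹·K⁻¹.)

For a van der Waals gas the second virial coefficient B₂ = b − a/(RT) vanishes at T_B = a/(Rb).
T_B = 5.358/(0.08206×0.02995) = 5.358/0.0024577 = 2180 K

T_B ≈ 2180 K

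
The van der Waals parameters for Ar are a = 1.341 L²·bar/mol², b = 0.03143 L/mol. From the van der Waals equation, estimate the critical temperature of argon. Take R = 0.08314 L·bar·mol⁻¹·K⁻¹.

For a van der Waals gas, T_c = 8a/(27Rb).
T_c = 8×1.341/(27×0.08314×0.03143) = 10.728/0.070553 = 152.1 K

T_c ≈ 152.1 K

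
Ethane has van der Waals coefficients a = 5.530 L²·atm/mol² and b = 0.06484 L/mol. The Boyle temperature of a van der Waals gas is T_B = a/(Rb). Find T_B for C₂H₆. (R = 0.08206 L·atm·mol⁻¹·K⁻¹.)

T_B ≈ 1039 K

For a van der Waals gas the second virial coefficient B₂ = b − a/(RT) vanishes at T_B = a/(Rb).
T_B = 5.530/(0.08206×0.06484) = 5.530/0.0053208 = 1039 K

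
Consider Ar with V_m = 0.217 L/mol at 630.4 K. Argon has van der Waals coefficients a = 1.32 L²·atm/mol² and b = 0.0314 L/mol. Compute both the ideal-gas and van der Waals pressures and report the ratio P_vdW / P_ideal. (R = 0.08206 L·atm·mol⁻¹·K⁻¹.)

Ideal: P_ideal = RT/V_m = (0.08206)(630.4)/0.217 = 238.390 atm
vdW: P = RT/(V_m − b) − a/V_m² = 51.7306/0.185600 − 1.32/0.0470890 = 278.721 − 28.0320 = 250.689 atm
Ratio = 250.689/238.390 = 1.052

P_vdW / P_ideal ≈ 1.052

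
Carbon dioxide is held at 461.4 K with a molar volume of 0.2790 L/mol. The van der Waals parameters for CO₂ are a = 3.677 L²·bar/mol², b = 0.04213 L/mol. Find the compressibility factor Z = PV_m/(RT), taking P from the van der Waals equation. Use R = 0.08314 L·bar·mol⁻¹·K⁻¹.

P = RT/(V_m − b) − a/V_m² = (0.08314)(461.4)/(0.2790 − 0.04213) − 3.677/(0.2790)²
  = 38.361/0.23687 − 47.237 = 161.95 − 47.237 = 114.71 bar
Z = PV_m/(RT) = (114.71)(0.2790)/((0.08314)(461.4)) = 32.004/38.361 = 0.8343

Z ≈ 0.8343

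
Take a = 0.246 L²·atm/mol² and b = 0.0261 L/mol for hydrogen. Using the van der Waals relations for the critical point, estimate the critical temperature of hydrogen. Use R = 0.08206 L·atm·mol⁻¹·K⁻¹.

For a van der Waals gas, T_c = 8a/(27Rb).
T_c = 8×0.246/(27×0.08206×0.0261) = 1.9680/0.057828 = 34.03 K

T_c ≈ 34.03 K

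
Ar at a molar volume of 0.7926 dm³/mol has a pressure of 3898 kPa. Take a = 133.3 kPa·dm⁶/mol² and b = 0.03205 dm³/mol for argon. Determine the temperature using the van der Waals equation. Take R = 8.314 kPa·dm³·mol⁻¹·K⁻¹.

T ≈ 376.0 K

T = (P + a/V_m²)(V_m − b)/R
P + a/V_m² = 3898 + 133.3/(0.7926)² = 4110.2 kPa
V_m − b = 0.7926 − 0.03205 = 0.76055 dm³/mol
T = (4110.2)(0.76055)/8.314 = 376.0 K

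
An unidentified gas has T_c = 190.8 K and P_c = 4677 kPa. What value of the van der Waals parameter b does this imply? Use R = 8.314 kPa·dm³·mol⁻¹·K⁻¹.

b ≈ 0.04240 dm³/mol

From T_c = 8a/(27Rb) and P_c = a/(27b²): b = R T_c/(8 P_c).
b = (8.314)(190.8)/(8×4677) = 1586.3/37416 = 0.04240 dm³/mol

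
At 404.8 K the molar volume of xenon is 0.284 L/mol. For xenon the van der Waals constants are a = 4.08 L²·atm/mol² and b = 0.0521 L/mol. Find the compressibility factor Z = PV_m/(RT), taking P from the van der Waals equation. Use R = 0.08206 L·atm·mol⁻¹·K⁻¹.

Z ≈ 0.7922

P = RT/(V_m − b) − a/V_m² = (0.08206)(404.8)/(0.284 − 0.0521) − 4.08/(0.284)²
  = 33.218/0.23190 − 50.585 = 143.24 − 50.585 = 92.66 atm
Z = PV_m/(RT) = (92.66)(0.284)/((0.08206)(404.8)) = 26.315/33.218 = 0.7922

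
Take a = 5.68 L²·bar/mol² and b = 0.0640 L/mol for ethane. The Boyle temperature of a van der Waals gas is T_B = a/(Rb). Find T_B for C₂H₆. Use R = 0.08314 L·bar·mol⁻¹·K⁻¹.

For a van der Waals gas the second virial coefficient B₂ = b − a/(RT) vanishes at T_B = a/(Rb).
T_B = 5.68/(0.08314×0.0640) = 5.68/0.0053210 = 1067 K

T_B ≈ 1067 K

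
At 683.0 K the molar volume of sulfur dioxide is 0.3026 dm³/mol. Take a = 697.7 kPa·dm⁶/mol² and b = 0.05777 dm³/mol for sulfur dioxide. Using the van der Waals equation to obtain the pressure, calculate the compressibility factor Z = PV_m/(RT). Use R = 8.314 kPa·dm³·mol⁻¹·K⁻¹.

Z ≈ 0.8299

P = RT/(V_m − b) − a/V_m² = (8.314)(683.0)/(0.3026 − 0.05777) − 697.7/(0.3026)²
  = 5678.5/0.24483 − 7619.6 = 23194 − 7619.6 = 15574 kPa
Z = PV_m/(RT) = (15574)(0.3026)/((8.314)(683.0)) = 4712.7/5678.5 = 0.8299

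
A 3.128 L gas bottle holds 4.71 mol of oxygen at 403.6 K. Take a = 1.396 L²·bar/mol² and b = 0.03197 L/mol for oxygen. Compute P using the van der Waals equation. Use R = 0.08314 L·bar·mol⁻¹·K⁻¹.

P ≈ 49.92 bar

P = nRT/(V − nb) − a n²/V²
nRT/(V − nb) = (4.71)(0.08314)(403.6)/(3.128 − 4.71×0.03197) = 158.05/2.9774 = 53.083 bar
a n²/V² = (1.396)(4.71)²/(3.128)² = 3.1651 bar
P = 53.083 − 3.1651 = 49.92 bar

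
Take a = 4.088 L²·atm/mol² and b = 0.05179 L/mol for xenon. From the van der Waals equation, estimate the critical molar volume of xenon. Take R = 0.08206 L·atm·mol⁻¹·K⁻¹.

V_m,c ≈ 0.1554 L/mol

For a van der Waals gas, V_m,c = 3b.
V_m,c = 3×0.05179 = 0.1554 L/mol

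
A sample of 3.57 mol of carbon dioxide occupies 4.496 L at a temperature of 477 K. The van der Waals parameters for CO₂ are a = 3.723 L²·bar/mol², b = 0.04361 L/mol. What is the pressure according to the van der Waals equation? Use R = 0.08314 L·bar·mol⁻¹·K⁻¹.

P = nRT/(V − nb) − a n²/V²
nRT/(V − nb) = (3.57)(0.08314)(477)/(4.496 − 3.57×0.04361) = 141.58/4.3403 = 32.620 bar
a n²/V² = (3.723)(3.57)²/(4.496)² = 2.3473 bar
P = 32.620 − 2.3473 = 30.27 bar

P ≈ 30.27 bar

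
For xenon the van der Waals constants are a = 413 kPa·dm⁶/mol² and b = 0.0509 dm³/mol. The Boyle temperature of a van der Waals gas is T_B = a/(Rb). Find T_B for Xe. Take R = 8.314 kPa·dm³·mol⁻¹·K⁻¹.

T_B ≈ 975.9 K

For a van der Waals gas the second virial coefficient B₂ = b − a/(RT) vanishes at T_B = a/(Rb).
T_B = 413/(8.314×0.0509) = 413/0.42318 = 975.9 K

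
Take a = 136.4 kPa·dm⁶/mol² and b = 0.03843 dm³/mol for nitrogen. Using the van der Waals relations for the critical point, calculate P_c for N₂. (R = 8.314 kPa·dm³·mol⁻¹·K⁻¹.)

P_c ≈ 3421 kPa

For a van der Waals gas, P_c = a/(27b²).
P_c = 136.4/(27×(0.03843)²) = 136.4/0.039875 = 3421 kPa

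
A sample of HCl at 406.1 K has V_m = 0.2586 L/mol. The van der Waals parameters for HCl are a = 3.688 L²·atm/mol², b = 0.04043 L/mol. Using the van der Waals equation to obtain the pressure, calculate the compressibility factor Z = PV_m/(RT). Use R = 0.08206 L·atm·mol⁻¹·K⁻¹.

P = RT/(V_m − b) − a/V_m² = (0.08206)(406.1)/(0.2586 − 0.04043) − 3.688/(0.2586)²
  = 33.325/0.21817 − 55.149 = 152.75 − 55.149 = 97.60 atm
Z = PV_m/(RT) = (97.60)(0.2586)/((0.08206)(406.1)) = 25.239/33.325 = 0.7574

Z ≈ 0.7574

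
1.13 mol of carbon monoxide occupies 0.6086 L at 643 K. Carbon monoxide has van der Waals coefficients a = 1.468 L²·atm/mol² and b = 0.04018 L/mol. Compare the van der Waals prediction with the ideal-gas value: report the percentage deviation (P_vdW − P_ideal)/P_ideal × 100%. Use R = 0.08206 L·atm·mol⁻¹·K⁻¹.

Ideal: P_ideal = nRT/V = (1.13)(0.08206)(643)/0.6086 = 97.9691 atm
vdW: P = nRT/(V − nb) − a n²/V² = 59.6240/0.563197 − 1.87449/0.370394 = 105.867 − 5.06080 = 100.806 atm
% deviation = (100.806 − 97.9691)/97.9691 × 100% = 2.90%

2.90 %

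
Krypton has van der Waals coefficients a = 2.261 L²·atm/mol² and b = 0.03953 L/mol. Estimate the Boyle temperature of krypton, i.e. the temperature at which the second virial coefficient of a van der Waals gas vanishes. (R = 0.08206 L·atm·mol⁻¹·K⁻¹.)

T_B ≈ 697.0 K

For a van der Waals gas the second virial coefficient B₂ = b − a/(RT) vanishes at T_B = a/(Rb).
T_B = 2.261/(0.08206×0.03953) = 2.261/0.0032438 = 697.0 K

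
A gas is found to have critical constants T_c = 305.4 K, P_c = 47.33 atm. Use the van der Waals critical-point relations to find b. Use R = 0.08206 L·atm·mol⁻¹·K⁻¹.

b ≈ 0.06619 L/mol

From T_c = 8a/(27Rb) and P_c = a/(27b²): b = R T_c/(8 P_c).
b = (0.08206)(305.4)/(8×47.33) = 25.061/378.64 = 0.06619 L/mol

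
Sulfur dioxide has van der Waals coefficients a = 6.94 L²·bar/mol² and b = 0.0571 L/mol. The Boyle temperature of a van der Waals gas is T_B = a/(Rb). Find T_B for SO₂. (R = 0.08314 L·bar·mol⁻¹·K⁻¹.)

For a van der Waals gas the second virial coefficient B₂ = b − a/(RT) vanishes at T_B = a/(Rb).
T_B = 6.94/(0.08314×0.0571) = 6.94/0.0047473 = 1462 K

T_B ≈ 1462 K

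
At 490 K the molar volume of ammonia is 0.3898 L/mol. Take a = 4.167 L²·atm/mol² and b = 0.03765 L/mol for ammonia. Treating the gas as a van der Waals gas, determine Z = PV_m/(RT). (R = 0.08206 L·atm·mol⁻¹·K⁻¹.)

P = RT/(V_m − b) − a/V_m² = (0.08206)(490)/(0.3898 − 0.03765) − 4.167/(0.3898)²
  = 40.209/0.35215 − 27.425 = 114.18 − 27.425 = 86.76 atm
Z = PV_m/(RT) = (86.76)(0.3898)/((0.08206)(490)) = 33.819/40.209 = 0.8411

Z ≈ 0.8411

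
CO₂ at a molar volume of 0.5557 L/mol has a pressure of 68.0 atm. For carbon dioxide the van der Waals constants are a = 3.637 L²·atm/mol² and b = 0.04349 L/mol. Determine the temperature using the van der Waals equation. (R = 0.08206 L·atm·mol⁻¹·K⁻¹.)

T = (P + a/V_m²)(V_m − b)/R
P + a/V_m² = 68.0 + 3.637/(0.5557)² = 79.778 atm
V_m − b = 0.5557 − 0.04349 = 0.51221 L/mol
T = (79.778)(0.51221)/0.08206 = 498.0 K

T ≈ 498.0 K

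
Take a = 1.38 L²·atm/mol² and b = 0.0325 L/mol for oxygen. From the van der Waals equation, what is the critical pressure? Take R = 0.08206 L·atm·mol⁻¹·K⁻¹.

For a van der Waals gas, P_c = a/(27b²).
P_c = 1.38/(27×(0.0325)²) = 1.38/0.028519 = 48.39 atm

P_c ≈ 48.39 atm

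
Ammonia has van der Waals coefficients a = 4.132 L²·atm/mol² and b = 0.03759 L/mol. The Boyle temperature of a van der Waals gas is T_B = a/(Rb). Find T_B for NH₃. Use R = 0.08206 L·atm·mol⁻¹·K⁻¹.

For a van der Waals gas the second virial coefficient B₂ = b − a/(RT) vanishes at T_B = a/(Rb).
T_B = 4.132/(0.08206×0.03759) = 4.132/0.0030846 = 1340 K

T_B ≈ 1340 K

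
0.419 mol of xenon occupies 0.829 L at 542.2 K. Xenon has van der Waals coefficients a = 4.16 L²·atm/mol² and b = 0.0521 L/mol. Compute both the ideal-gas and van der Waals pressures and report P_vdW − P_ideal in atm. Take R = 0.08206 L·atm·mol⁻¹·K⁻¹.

ΔP ≈ -0.455 atm

Ideal: P_ideal = nRT/V = (0.419)(0.08206)(542.2)/0.829 = 22.4880 atm
vdW: P = nRT/(V − nb) − a n²/V² = 18.6425/0.807170 − 0.730334/0.687241 = 23.0961 − 1.06270 = 22.0334 atm
ΔP = 22.0334 − 22.4880 = -0.455 atm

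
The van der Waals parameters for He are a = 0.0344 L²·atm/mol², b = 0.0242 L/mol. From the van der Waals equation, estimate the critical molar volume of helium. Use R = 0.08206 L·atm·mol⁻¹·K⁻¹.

V_m,c ≈ 0.07260 L/mol

For a van der Waals gas, V_m,c = 3b.
V_m,c = 3×0.0242 = 0.07260 L/mol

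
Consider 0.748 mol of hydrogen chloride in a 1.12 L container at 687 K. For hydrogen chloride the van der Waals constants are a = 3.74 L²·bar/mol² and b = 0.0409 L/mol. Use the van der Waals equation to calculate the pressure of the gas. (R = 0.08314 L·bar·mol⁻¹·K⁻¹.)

P = nRT/(V − nb) − a n²/V²
nRT/(V − nb) = (0.748)(0.08314)(687)/(1.12 − 0.748×0.0409) = 42.724/1.0894 = 39.218 bar
a n²/V² = (3.74)(0.748)²/(1.12)² = 1.6682 bar
P = 39.218 − 1.6682 = 37.55 bar

P ≈ 37.55 bar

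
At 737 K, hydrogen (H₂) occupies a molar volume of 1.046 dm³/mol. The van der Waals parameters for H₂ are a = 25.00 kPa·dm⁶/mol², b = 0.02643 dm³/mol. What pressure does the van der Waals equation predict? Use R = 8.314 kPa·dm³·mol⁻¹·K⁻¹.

P ≈ 5987 kPa

P = RT/(V_m − b) − a/V_m²
RT/(V_m − b) = (8.314)(737)/(1.046 − 0.02643) = 6127.4/1.0196 = 6009.6 kPa
a/V_m² = 25.00/(1.046)² = 22.849 kPa
P = 6009.6 − 22.849 = 5987 kPa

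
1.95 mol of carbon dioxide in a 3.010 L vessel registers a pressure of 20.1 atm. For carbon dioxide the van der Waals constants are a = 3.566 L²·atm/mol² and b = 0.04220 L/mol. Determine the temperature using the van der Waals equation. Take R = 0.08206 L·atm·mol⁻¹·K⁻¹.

T = (P + a n²/V²)(V − nb)/(nR)
P + a n²/V² = 20.1 + (3.566)(1.95)²/(3.010)² = 21.597 atm
V − nb = 3.010 − (1.95)(0.04220) = 2.9277 L
T = (21.597)(2.9277)/((1.95)(0.08206)) = 395.1 K

T ≈ 395.1 K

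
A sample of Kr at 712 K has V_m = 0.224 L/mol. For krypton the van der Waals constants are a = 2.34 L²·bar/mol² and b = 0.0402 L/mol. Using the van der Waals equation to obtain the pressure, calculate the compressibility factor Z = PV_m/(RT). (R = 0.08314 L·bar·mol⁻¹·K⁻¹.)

P = RT/(V_m − b) − a/V_m² = (0.08314)(712)/(0.224 − 0.0402) − 2.34/(0.224)²
  = 59.196/0.18380 − 46.636 = 322.07 − 46.636 = 275.43 bar
Z = PV_m/(RT) = (275.43)(0.224)/((0.08314)(712)) = 61.696/59.196 = 1.042

Z ≈ 1.042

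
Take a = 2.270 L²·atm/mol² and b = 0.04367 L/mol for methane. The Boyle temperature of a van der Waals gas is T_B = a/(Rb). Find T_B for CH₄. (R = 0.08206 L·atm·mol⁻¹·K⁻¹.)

For a van der Waals gas the second virial coefficient B₂ = b − a/(RT) vanishes at T_B = a/(Rb).
T_B = 2.270/(0.08206×0.04367) = 2.270/0.0035836 = 633.4 K

T_B ≈ 633.4 K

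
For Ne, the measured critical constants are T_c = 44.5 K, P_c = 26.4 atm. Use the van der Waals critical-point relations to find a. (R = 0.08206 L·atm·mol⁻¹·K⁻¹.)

a ≈ 0.2131 L²·atm/mol²

From T_c = 8a/(27Rb) and P_c = a/(27b²): a = 27 R² T_c²/(64 P_c).
a = 27×(0.08206)²×(44.5)²/(64×26.4) = 360.04/1689.6 = 0.2131 L²·atm/mol²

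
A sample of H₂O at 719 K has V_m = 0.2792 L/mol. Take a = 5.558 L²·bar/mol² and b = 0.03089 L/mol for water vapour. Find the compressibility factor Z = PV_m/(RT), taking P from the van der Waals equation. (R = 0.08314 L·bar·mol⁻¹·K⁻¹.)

P = RT/(V_m − b) − a/V_m² = (0.08314)(719)/(0.2792 − 0.03089) − 5.558/(0.2792)²
  = 59.778/0.24831 − 71.300 = 240.74 − 71.300 = 169.44 bar
Z = PV_m/(RT) = (169.44)(0.2792)/((0.08314)(719)) = 47.308/59.778 = 0.7914

Z ≈ 0.7914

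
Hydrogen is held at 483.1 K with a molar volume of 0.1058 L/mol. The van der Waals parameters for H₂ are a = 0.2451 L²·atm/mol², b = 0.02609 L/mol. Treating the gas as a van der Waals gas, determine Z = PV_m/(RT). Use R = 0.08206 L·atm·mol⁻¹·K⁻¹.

Z ≈ 1.269

P = RT/(V_m − b) − a/V_m² = (0.08206)(483.1)/(0.1058 − 0.02609) − 0.2451/(0.1058)²
  = 39.643/0.079710 − 21.896 = 497.34 − 21.896 = 475.44 atm
Z = PV_m/(RT) = (475.44)(0.1058)/((0.08206)(483.1)) = 50.302/39.643 = 1.269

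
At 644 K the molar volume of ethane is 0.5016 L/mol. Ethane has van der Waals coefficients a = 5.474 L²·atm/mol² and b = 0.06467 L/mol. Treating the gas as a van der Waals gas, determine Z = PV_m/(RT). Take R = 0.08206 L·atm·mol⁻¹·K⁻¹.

P = RT/(V_m − b) − a/V_m² = (0.08206)(644)/(0.5016 − 0.06467) − 5.474/(0.5016)²
  = 52.847/0.43693 − 21.757 = 120.95 − 21.757 = 99.19 atm
Z = PV_m/(RT) = (99.19)(0.5016)/((0.08206)(644)) = 49.754/52.847 = 0.9415

Z ≈ 0.9415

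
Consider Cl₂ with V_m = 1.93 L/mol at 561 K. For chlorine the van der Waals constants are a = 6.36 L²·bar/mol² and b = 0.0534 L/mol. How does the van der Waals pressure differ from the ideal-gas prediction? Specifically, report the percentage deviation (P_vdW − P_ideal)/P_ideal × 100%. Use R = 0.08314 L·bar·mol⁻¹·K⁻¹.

-4.22 %

Ideal: P_ideal = RT/V_m = (0.08314)(561)/1.93 = 24.1666 bar
vdW: P = RT/(V_m − b) − a/V_m² = 46.6415/1.87660 − 6.36/3.72490 = 24.8543 − 1.70743 = 23.1469 bar
% deviation = (23.1469 − 24.1666)/24.1666 × 100% = -4.22%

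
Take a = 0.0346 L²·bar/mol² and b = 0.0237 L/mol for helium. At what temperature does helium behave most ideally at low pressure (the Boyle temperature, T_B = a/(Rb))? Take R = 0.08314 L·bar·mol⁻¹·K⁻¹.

T_B ≈ 17.56 K

For a van der Waals gas the second virial coefficient B₂ = b − a/(RT) vanishes at T_B = a/(Rb).
T_B = 0.0346/(0.08314×0.0237) = 0.0346/0.0019704 = 17.56 K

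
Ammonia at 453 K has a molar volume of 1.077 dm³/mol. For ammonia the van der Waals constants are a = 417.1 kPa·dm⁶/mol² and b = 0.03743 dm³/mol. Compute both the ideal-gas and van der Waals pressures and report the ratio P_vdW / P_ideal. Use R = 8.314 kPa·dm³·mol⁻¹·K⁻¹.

Ideal: P_ideal = RT/V_m = (8.314)(453)/1.077 = 3496.97 kPa
vdW: P = RT/(V_m − b) − a/V_m² = 3766.24/1.03957 − 417.1/1.15993 = 3622.88 − 359.591 = 3263.29 kPa
Ratio = 3263.29/3496.97 = 0.9332

P_vdW / P_ideal ≈ 0.9332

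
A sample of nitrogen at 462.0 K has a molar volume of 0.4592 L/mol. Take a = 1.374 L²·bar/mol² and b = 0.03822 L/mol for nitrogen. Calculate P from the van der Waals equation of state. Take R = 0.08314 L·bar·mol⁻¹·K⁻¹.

P = RT/(V_m − b) − a/V_m²
RT/(V_m − b) = (0.08314)(462.0)/(0.4592 − 0.03822) = 38.411/0.42098 = 91.242 bar
a/V_m² = 1.374/(0.4592)² = 6.5160 bar
P = 91.242 − 6.5160 = 84.73 bar

P ≈ 84.73 bar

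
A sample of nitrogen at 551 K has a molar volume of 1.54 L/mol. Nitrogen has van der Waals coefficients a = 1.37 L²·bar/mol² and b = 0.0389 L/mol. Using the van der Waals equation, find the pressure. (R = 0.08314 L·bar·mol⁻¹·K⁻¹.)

P ≈ 29.94 bar

P = RT/(V_m − b) − a/V_m²
RT/(V_m − b) = (0.08314)(551)/(1.54 − 0.0389) = 45.810/1.5011 = 30.518 bar
a/V_m² = 1.37/(1.54)² = 0.57767 bar
P = 30.518 − 0.57767 = 29.94 bar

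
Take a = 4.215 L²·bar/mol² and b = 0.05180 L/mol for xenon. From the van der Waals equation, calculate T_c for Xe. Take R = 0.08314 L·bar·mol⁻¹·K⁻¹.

For a van der Waals gas, T_c = 8a/(27Rb).
T_c = 8×4.215/(27×0.08314×0.05180) = 33.720/0.11628 = 290.0 K

T_c ≈ 290.0 K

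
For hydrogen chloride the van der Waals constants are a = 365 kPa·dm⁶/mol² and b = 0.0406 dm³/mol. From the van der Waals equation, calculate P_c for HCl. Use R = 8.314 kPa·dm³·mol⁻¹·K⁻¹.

For a van der Waals gas, P_c = a/(27b²).
P_c = 365/(27×(0.0406)²) = 365/0.044506 = 8201 kPa

P_c ≈ 8201 kPa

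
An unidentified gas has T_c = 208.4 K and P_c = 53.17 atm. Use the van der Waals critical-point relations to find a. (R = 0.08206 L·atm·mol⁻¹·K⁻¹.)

a ≈ 2.320 L²·atm/mol²

From T_c = 8a/(27Rb) and P_c = a/(27b²): a = 27 R² T_c²/(64 P_c).
a = 27×(0.08206)²×(208.4)²/(64×53.17) = 7896.3/3402.9 = 2.320 L²·atm/mol²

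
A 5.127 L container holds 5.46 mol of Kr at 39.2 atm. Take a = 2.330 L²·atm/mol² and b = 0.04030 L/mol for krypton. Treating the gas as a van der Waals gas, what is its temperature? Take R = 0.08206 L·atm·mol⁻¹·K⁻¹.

T ≈ 458.3 K

T = (P + a n²/V²)(V − nb)/(nR)
P + a n²/V² = 39.2 + (2.330)(5.46)²/(5.127)² = 41.842 atm
V − nb = 5.127 − (5.46)(0.04030) = 4.9070 L
T = (41.842)(4.9070)/((5.46)(0.08206)) = 458.3 K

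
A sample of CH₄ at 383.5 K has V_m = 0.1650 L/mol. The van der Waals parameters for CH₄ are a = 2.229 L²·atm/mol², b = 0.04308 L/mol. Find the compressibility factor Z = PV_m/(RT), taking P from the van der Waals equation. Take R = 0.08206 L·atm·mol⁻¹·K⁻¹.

P = RT/(V_m − b) − a/V_m² = (0.08206)(383.5)/(0.1650 − 0.04308) − 2.229/(0.1650)²
  = 31.470/0.12192 − 81.873 = 258.12 − 81.873 = 176.25 atm
Z = PV_m/(RT) = (176.25)(0.1650)/((0.08206)(383.5)) = 29.081/31.470 = 0.9241

Z ≈ 0.9241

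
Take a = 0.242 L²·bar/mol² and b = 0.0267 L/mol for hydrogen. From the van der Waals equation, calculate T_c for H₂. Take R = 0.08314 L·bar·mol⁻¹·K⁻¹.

T_c ≈ 32.30 K

For a van der Waals gas, T_c = 8a/(27Rb).
T_c = 8×0.242/(27×0.08314×0.0267) = 1.9360/0.059936 = 32.30 K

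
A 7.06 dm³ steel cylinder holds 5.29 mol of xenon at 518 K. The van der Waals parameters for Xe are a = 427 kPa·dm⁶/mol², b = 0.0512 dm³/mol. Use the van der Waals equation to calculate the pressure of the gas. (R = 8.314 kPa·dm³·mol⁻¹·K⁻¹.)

P ≈ 3116 kPa

P = nRT/(V − nb) − a n²/V²
nRT/(V − nb) = (5.29)(8.314)(518)/(7.06 − 5.29×0.0512) = 22782/6.7892 = 3355.6 kPa
a n²/V² = (427)(5.29)²/(7.06)² = 239.73 kPa
P = 3355.6 − 239.73 = 3116 kPa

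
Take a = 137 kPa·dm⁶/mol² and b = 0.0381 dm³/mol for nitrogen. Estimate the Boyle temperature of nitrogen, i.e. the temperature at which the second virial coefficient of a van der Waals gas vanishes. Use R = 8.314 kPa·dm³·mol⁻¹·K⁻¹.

For a van der Waals gas the second virial coefficient B₂ = b − a/(RT) vanishes at T_B = a/(Rb).
T_B = 137/(8.314×0.0381) = 137/0.31676 = 432.5 K

T_B ≈ 432.5 K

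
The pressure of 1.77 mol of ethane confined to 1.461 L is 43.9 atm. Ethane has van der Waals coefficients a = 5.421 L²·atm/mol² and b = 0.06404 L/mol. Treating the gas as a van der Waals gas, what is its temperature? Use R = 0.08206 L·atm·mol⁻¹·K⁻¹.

T ≈ 481.1 K

T = (P + a n²/V²)(V − nb)/(nR)
P + a n²/V² = 43.9 + (5.421)(1.77)²/(1.461)² = 51.857 atm
V − nb = 1.461 − (1.77)(0.06404) = 1.3476 L
T = (51.857)(1.3476)/((1.77)(0.08206)) = 481.1 K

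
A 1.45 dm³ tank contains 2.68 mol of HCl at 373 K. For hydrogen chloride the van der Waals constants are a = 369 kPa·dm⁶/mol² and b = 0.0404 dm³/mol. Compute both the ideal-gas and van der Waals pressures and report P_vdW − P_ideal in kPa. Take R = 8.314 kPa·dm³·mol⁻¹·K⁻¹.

ΔP ≈ -798.0 kPa

Ideal: P_ideal = nRT/V = (2.68)(8.314)(373)/1.45 = 5731.73 kPa
vdW: P = nRT/(V − nb) − a n²/V² = 8311.01/1.34173 − 2650.31/2.10250 = 6194.25 − 1260.55 = 4933.70 kPa
ΔP = 4933.70 − 5731.73 = -798.0 kPa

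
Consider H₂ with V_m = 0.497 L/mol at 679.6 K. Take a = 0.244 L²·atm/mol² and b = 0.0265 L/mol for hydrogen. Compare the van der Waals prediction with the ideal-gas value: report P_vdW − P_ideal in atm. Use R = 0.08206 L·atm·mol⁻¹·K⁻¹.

ΔP ≈ 5.33 atm

Ideal: P_ideal = RT/V_m = (0.08206)(679.6)/0.497 = 112.209 atm
vdW: P = RT/(V_m − b) − a/V_m² = 55.7680/0.470500 − 0.244/0.247009 = 118.529 − 0.987818 = 117.541 atm
ΔP = 117.541 − 112.209 = 5.33 atm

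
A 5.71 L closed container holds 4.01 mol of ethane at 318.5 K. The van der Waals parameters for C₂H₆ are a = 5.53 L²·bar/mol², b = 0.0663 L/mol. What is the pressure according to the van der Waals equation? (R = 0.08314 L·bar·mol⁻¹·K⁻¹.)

P = nRT/(V − nb) − a n²/V²
nRT/(V − nb) = (4.01)(0.08314)(318.5)/(5.71 − 4.01×0.0663) = 106.19/5.4441 = 19.506 bar
a n²/V² = (5.53)(4.01)²/(5.71)² = 2.7274 bar
P = 19.506 − 2.7274 = 16.78 bar

P ≈ 16.78 bar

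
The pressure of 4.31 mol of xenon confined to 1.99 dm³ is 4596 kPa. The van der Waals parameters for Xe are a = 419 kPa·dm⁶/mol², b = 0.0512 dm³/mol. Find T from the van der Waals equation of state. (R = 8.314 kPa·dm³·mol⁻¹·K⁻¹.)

T = (P + a n²/V²)(V − nb)/(nR)
P + a n²/V² = 4596 + (419)(4.31)²/(1.99)² = 6561.5 kPa
V − nb = 1.99 − (4.31)(0.0512) = 1.7693 dm³
T = (6561.5)(1.7693)/((4.31)(8.314)) = 324.0 K

T ≈ 324.0 K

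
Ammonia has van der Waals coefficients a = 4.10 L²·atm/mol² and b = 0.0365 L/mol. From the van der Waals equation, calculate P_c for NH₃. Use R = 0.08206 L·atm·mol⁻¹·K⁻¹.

For a van der Waals gas, P_c = a/(27b²).
P_c = 4.10/(27×(0.0365)²) = 4.10/0.035971 = 114.0 atm

P_c ≈ 114.0 atm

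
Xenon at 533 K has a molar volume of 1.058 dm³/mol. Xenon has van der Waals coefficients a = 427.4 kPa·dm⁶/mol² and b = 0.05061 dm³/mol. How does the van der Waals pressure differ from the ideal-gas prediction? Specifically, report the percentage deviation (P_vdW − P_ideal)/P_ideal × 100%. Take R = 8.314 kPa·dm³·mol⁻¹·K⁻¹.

-4.09 %

Ideal: P_ideal = RT/V_m = (8.314)(533)/1.058 = 4188.43 kPa
vdW: P = RT/(V_m − b) − a/V_m² = 4431.36/1.00739 − 427.4/1.11936 = 4398.85 − 381.825 = 4017.03 kPa
% deviation = (4017.03 − 4188.43)/4188.43 × 100% = -4.09%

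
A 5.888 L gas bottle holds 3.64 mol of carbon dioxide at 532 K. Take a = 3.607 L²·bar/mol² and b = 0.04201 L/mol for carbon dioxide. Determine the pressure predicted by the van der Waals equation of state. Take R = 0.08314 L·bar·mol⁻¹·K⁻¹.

P = nRT/(V − nb) − a n²/V²
nRT/(V − nb) = (3.64)(0.08314)(532)/(5.888 − 3.64×0.04201) = 161.00/5.7351 = 28.073 bar
a n²/V² = (3.607)(3.64)²/(5.888)² = 1.3785 bar
P = 28.073 − 1.3785 = 26.69 bar

P ≈ 26.69 bar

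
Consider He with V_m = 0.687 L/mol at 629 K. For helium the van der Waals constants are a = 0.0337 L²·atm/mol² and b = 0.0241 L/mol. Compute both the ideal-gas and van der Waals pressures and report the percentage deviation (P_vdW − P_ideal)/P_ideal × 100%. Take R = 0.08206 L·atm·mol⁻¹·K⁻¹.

3.54 %

Ideal: P_ideal = RT/V_m = (0.08206)(629)/0.687 = 75.1321 atm
vdW: P = RT/(V_m − b) − a/V_m² = 51.6157/0.662900 − 0.0337/0.471969 = 77.8635 − 0.0714030 = 77.7921 atm
% deviation = (77.7921 − 75.1321)/75.1321 × 100% = 3.54%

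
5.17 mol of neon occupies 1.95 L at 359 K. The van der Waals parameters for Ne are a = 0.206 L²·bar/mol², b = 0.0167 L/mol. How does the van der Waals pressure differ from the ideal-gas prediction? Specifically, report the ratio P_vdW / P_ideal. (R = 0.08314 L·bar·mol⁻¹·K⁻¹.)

P_vdW / P_ideal ≈ 1.028

Ideal: P_ideal = nRT/V = (5.17)(0.08314)(359)/1.95 = 79.1335 bar
vdW: P = nRT/(V − nb) − a n²/V² = 154.310/1.86366 − 5.50615/3.80250 = 82.7994 − 1.44803 = 81.3514 bar
Ratio = 81.3514/79.1335 = 1.028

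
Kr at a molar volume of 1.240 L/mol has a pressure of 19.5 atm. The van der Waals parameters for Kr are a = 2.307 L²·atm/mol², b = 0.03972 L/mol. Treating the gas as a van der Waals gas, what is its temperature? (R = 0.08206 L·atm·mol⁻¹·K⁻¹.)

T ≈ 307.2 K

T = (P + a/V_m²)(V_m − b)/R
P + a/V_m² = 19.5 + 2.307/(1.240)² = 21.000 atm
V_m − b = 1.240 − 0.03972 = 1.2003 L/mol
T = (21.000)(1.2003)/0.08206 = 307.2 K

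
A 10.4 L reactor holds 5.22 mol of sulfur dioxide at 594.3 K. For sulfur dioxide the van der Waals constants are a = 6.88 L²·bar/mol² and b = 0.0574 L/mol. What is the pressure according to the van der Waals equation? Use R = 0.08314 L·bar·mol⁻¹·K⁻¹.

P = nRT/(V − nb) − a n²/V²
nRT/(V − nb) = (5.22)(0.08314)(594.3)/(10.4 − 5.22×0.0574) = 257.92/10.100 = 25.537 bar
a n²/V² = (6.88)(5.22)²/(10.4)² = 1.7333 bar
P = 25.537 − 1.7333 = 23.80 bar

P ≈ 23.80 bar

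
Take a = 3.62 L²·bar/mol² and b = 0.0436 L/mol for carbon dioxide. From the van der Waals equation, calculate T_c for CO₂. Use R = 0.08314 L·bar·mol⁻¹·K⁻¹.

T_c ≈ 295.9 K

For a van der Waals gas, T_c = 8a/(27Rb).
T_c = 8×3.62/(27×0.08314×0.0436) = 28.960/0.097872 = 295.9 K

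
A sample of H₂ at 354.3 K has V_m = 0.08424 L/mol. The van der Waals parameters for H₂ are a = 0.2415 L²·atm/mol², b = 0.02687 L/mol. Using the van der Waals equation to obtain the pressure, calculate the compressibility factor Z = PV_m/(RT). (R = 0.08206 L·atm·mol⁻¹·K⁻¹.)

Z ≈ 1.370

P = RT/(V_m − b) − a/V_m² = (0.08206)(354.3)/(0.08424 − 0.02687) − 0.2415/(0.08424)²
  = 29.074/0.057370 − 34.031 = 506.78 − 34.031 = 472.75 atm
Z = PV_m/(RT) = (472.75)(0.08424)/((0.08206)(354.3)) = 39.824/29.074 = 1.370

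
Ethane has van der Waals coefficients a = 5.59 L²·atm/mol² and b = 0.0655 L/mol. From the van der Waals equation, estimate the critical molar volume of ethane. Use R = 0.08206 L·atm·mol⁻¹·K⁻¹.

For a van der Waals gas, V_m,c = 3b.
V_m,c = 3×0.0655 = 0.1965 L/mol

V_m,c ≈ 0.1965 L/mol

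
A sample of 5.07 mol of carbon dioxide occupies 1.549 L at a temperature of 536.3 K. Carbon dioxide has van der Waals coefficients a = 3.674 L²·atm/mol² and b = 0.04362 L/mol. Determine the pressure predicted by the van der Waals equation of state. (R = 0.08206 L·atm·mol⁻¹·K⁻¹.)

P = nRT/(V − nb) − a n²/V²
nRT/(V − nb) = (5.07)(0.08206)(536.3)/(1.549 − 5.07×0.04362) = 223.12/1.3278 = 168.04 atm
a n²/V² = (3.674)(5.07)²/(1.549)² = 39.360 atm
P = 168.04 − 39.360 = 128.7 atm

P ≈ 128.7 atm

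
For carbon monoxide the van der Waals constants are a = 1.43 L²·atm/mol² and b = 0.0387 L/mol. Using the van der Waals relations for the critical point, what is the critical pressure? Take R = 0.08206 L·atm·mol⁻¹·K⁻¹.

P_c ≈ 35.36 atm

For a van der Waals gas, P_c = a/(27b²).
P_c = 1.43/(27×(0.0387)²) = 1.43/0.040438 = 35.36 atm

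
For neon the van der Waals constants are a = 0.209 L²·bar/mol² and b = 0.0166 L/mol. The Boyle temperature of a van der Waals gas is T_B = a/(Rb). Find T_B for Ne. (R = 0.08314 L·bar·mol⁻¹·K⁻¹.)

T_B ≈ 151.4 K

For a van der Waals gas the second virial coefficient B₂ = b − a/(RT) vanishes at T_B = a/(Rb).
T_B = 0.209/(0.08314×0.0166) = 0.209/0.0013801 = 151.4 K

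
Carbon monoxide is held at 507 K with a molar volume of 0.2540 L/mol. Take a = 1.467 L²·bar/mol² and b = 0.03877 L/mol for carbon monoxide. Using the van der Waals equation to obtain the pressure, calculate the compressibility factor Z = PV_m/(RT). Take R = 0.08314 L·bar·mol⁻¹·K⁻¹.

P = RT/(V_m − b) − a/V_m² = (0.08314)(507)/(0.2540 − 0.03877) − 1.467/(0.2540)²
  = 42.152/0.21523 − 22.739 = 195.85 − 22.739 = 173.11 bar
Z = PV_m/(RT) = (173.11)(0.2540)/((0.08314)(507)) = 43.970/42.152 = 1.043

Z ≈ 1.043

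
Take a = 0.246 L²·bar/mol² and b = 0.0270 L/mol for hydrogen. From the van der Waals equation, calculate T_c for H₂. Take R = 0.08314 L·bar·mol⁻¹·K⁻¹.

For a van der Waals gas, T_c = 8a/(27Rb).
T_c = 8×0.246/(27×0.08314×0.0270) = 1.9680/0.060609 = 32.47 K

T_c ≈ 32.47 K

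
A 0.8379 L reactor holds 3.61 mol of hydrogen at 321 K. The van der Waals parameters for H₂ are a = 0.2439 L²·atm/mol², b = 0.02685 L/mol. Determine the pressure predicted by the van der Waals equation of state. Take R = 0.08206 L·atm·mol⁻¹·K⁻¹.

P = nRT/(V − nb) − a n²/V²
nRT/(V − nb) = (3.61)(0.08206)(321)/(0.8379 − 3.61×0.02685) = 95.092/0.74097 = 128.33 atm
a n²/V² = (0.2439)(3.61)²/(0.8379)² = 4.5273 atm
P = 128.33 − 4.5273 = 123.8 atm

P ≈ 123.8 atm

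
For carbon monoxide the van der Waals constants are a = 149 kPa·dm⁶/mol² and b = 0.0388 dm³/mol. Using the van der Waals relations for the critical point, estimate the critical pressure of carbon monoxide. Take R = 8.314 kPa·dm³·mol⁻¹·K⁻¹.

P_c ≈ 3666 kPa

For a van der Waals gas, P_c = a/(27b²).
P_c = 149/(27×(0.0388)²) = 149/0.040647 = 3666 kPa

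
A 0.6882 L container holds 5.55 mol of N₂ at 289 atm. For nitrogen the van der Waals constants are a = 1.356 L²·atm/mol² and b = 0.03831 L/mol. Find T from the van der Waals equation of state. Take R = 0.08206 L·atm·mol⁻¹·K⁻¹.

T ≈ 393.9 K

T = (P + a n²/V²)(V − nb)/(nR)
P + a n²/V² = 289 + (1.356)(5.55)²/(0.6882)² = 377.19 atm
V − nb = 0.6882 − (5.55)(0.03831) = 0.47558 L
T = (377.19)(0.47558)/((5.55)(0.08206)) = 393.9 K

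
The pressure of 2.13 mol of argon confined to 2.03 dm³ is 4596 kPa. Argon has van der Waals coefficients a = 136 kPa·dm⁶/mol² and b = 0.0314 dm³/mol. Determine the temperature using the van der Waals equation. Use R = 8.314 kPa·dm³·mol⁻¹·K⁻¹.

T ≈ 526.1 K

T = (P + a n²/V²)(V − nb)/(nR)
P + a n²/V² = 4596 + (136)(2.13)²/(2.03)² = 4745.7 kPa
V − nb = 2.03 − (2.13)(0.0314) = 1.9631 dm³
T = (4745.7)(1.9631)/((2.13)(8.314)) = 526.1 K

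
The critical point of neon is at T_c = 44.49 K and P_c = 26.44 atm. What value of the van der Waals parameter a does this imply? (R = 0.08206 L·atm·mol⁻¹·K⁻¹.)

From T_c = 8a/(27Rb) and P_c = a/(27b²): a = 27 R² T_c²/(64 P_c).
a = 27×(0.08206)²×(44.49)²/(64×26.44) = 359.87/1692.2 = 0.2127 L²·atm/mol²

a ≈ 0.2127 L²·atm/mol²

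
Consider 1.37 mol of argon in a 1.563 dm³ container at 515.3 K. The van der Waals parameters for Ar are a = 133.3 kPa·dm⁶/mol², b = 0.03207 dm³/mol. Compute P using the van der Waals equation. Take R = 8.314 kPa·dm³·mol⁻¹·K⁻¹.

P = nRT/(V − nb) − a n²/V²
nRT/(V − nb) = (1.37)(8.314)(515.3)/(1.563 − 1.37×0.03207) = 5869.4/1.5191 = 3863.7 kPa
a n²/V² = (133.3)(1.37)²/(1.563)² = 102.41 kPa
P = 3863.7 − 102.41 = 3761 kPa

P ≈ 3761 kPa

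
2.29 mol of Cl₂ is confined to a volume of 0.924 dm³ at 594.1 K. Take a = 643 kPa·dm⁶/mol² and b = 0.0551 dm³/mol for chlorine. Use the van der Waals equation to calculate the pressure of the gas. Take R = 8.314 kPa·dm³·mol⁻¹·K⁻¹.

P ≈ 10228 kPa

P = nRT/(V − nb) − a n²/V²
nRT/(V − nb) = (2.29)(8.314)(594.1)/(0.924 − 2.29×0.0551) = 11311/0.79782 = 14177 kPa
a n²/V² = (643)(2.29)²/(0.924)² = 3949.5 kPa
P = 14177 − 3949.5 = 10228 kPa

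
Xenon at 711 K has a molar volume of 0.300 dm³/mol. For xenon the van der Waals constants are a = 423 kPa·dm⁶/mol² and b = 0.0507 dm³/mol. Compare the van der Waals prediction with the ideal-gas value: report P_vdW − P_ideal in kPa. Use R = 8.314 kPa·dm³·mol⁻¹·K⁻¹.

ΔP ≈ -693 kPa

Ideal: P_ideal = RT/V_m = (8.314)(711)/0.300 = 19704.2 kPa
vdW: P = RT/(V_m − b) − a/V_m² = 5911.25/0.249300 − 423/0.0900000 = 23711.4 − 4700.00 = 19011.4 kPa
ΔP = 19011.4 − 19704.2 = -693 kPa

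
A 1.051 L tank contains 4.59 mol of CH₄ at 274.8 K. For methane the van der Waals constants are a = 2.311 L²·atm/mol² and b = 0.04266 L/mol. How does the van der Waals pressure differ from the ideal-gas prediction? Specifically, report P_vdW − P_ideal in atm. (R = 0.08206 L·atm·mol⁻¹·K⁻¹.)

Ideal: P_ideal = nRT/V = (4.59)(0.08206)(274.8)/1.051 = 98.4823 atm
vdW: P = nRT/(V − nb) − a n²/V² = 103.505/0.855191 − 48.6884/1.10460 = 121.031 − 44.0779 = 76.953 atm
ΔP = 76.953 − 98.4823 = -21.53 atm

ΔP ≈ -21.53 atm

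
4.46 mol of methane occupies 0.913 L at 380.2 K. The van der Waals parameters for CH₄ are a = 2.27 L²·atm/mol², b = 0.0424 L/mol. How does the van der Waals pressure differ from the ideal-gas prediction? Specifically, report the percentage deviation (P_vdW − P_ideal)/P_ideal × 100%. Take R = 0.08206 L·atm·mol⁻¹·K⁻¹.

-9.42 %

Ideal: P_ideal = nRT/V = (4.46)(0.08206)(380.2)/0.913 = 152.408 atm
vdW: P = nRT/(V − nb) − a n²/V² = 139.148/0.723896 − 45.1539/0.833569 = 192.221 − 54.1694 = 138.052 atm
% deviation = (138.052 − 152.408)/152.408 × 100% = -9.42%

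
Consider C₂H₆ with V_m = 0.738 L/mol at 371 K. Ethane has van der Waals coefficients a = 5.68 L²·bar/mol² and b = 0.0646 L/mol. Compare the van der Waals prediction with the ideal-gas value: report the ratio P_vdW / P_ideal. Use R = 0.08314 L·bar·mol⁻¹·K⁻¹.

Ideal: P_ideal = RT/V_m = (0.08314)(371)/0.738 = 41.7953 bar
vdW: P = RT/(V_m − b) − a/V_m² = 30.8449/0.673400 − 5.68/0.544644 = 45.8047 − 10.4288 = 35.3759 bar
Ratio = 35.3759/41.7953 = 0.8464

P_vdW / P_ideal ≈ 0.8464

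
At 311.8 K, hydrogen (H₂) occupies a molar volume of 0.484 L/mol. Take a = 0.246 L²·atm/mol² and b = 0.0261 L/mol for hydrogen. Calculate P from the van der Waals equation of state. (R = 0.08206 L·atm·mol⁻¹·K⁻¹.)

P = RT/(V_m − b) − a/V_m²
RT/(V_m − b) = (0.08206)(311.8)/(0.484 − 0.0261) = 25.586/0.45790 = 55.877 atm
a/V_m² = 0.246/(0.484)² = 1.0501 atm
P = 55.877 − 1.0501 = 54.83 atm

P ≈ 54.83 atm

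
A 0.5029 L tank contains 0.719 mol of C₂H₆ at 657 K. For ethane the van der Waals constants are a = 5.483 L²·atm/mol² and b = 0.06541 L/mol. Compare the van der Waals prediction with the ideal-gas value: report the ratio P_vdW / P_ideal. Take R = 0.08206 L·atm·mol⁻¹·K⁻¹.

P_vdW / P_ideal ≈ 0.9578

Ideal: P_ideal = nRT/V = (0.719)(0.08206)(657)/0.5029 = 77.0804 atm
vdW: P = nRT/(V − nb) − a n²/V² = 38.7637/0.455870 − 2.83450/0.252908 = 85.0324 − 11.2076 = 73.8248 atm
Ratio = 73.8248/77.0804 = 0.9578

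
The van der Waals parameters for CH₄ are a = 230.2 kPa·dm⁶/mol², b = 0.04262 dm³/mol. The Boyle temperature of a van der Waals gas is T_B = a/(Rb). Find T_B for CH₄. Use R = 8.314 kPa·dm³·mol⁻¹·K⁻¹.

For a van der Waals gas the second virial coefficient B₂ = b − a/(RT) vanishes at T_B = a/(Rb).
T_B = 230.2/(8.314×0.04262) = 230.2/0.35434 = 649.7 K

T_B ≈ 649.7 K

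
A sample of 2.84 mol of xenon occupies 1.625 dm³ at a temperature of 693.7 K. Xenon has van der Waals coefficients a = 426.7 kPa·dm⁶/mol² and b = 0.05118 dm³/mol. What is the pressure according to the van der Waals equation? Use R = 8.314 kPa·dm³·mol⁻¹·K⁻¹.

P ≈ 9767 kPa

P = nRT/(V − nb) − a n²/V²
nRT/(V − nb) = (2.84)(8.314)(693.7)/(1.625 − 2.84×0.05118) = 16379/1.4796 = 11070 kPa
a n²/V² = (426.7)(2.84)²/(1.625)² = 1303.3 kPa
P = 11070 − 1303.3 = 9767 kPa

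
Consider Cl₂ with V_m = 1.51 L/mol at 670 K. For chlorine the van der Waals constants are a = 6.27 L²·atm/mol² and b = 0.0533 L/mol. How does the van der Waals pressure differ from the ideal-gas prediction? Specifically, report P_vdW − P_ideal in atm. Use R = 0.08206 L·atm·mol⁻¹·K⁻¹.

ΔP ≈ -1.418 atm

Ideal: P_ideal = RT/V_m = (0.08206)(670)/1.51 = 36.4107 atm
vdW: P = RT/(V_m − b) − a/V_m² = 54.9802/1.45670 − 6.27/2.28010 = 37.7430 − 2.74988 = 34.9931 atm
ΔP = 34.9931 − 36.4107 = -1.418 atm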